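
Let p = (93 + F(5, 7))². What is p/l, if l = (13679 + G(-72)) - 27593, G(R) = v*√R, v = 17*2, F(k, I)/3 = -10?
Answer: -3068037/10760146 - 22491*I*√2/5380073 ≈ -0.28513 - 0.005912*I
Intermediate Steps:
F(k, I) = -30 (F(k, I) = 3*(-10) = -30)
v = 34
G(R) = 34*√R
p = 3969 (p = (93 - 30)² = 63² = 3969)
l = -13914 + 204*I*√2 (l = (13679 + 34*√(-72)) - 27593 = (13679 + 34*(6*I*√2)) - 27593 = (13679 + 204*I*√2) - 27593 = -13914 + 204*I*√2 ≈ -13914.0 + 288.5*I)
p/l = 3969/(-13914 + 204*I*√2)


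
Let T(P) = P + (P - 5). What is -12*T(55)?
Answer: -1260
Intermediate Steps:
T(P) = -5 + 2*P (T(P) = P + (-5 + P) = -5 + 2*P)
-12*T(55) = -12*(-5 + 2*55) = -12*(-5 + 110) = -12*105 = -1260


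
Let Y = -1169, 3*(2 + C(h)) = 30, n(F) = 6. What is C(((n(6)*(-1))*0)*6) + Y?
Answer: -1161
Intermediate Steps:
C(h) = 8 (C(h) = -2 + (⅓)*30 = -2 + 10 = 8)
C(((n(6)*(-1))*0)*6) + Y = 8 - 1169 = -1161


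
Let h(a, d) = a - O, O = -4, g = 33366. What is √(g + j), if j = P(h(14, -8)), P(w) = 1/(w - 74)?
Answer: √26158930/28 ≈ 182.66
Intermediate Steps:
h(a, d) = 4 + a (h(a, d) = a - 1*(-4) = a + 4 = 4 + a)
P(w) = 1/(-74 + w)
j = -1/56 (j = 1/(-74 + (4 + 14)) = 1/(-74 + 18) = 1/(-56) = -1/56 ≈ -0.017857)
√(g + j) = √(33366 - 1/56) = √(1868495/56) = √26158930/28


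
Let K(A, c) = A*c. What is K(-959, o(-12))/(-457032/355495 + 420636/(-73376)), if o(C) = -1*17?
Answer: -106315128164840/45767293713 ≈ -2322.9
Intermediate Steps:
o(C) = -17
K(-959, o(-12))/(-457032/355495 + 420636/(-73376)) = (-959*(-17))/(-457032/355495 + 420636/(-73376)) = 16303/(-457032*1/355495 + 420636*(-1/73376)) = 16303/(-457032/355495 - 105159/18344) = 16303/(-45767293713/6521200280) = 16303*(-6521200280/45767293713) = -106315128164840/45767293713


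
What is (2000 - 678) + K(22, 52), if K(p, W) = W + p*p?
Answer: 1858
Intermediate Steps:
K(p, W) = W + p²
(2000 - 678) + K(22, 52) = (2000 - 678) + (52 + 22²) = 1322 + (52 + 484) = 1322 + 536 = 1858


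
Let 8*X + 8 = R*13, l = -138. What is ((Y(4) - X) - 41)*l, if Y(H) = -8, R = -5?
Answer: 22011/4 ≈ 5502.8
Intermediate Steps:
X = -73/8 (X = -1 + (-5*13)/8 = -1 + (1/8)*(-65) = -1 - 65/8 = -73/8 ≈ -9.1250)
((Y(4) - X) - 41)*l = ((-8 - 1*(-73/8)) - 41)*(-138) = ((-8 + 73/8) - 41)*(-138) = (9/8 - 41)*(-138) = -319/8*(-138) = 22011/4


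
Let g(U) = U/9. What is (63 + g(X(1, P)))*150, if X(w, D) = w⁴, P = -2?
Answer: 28400/3 ≈ 9466.7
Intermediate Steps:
g(U) = U/9 (g(U) = U*(⅑) = U/9)
(63 + g(X(1, P)))*150 = (63 + (⅑)*1⁴)*150 = (63 + (⅑)*1)*150 = (63 + ⅑)*150 = (568/9)*150 = 28400/3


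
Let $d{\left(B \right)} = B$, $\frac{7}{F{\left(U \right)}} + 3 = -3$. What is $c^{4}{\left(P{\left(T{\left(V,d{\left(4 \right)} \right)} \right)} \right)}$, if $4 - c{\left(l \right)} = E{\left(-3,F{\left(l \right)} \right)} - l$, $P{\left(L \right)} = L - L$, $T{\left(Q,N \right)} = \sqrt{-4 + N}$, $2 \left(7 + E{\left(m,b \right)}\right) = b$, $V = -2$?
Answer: $\frac{373301041}{20736} \approx 18003.0$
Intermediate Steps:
$F{\left(U \right)} = - \frac{7}{6}$ ($F{\left(U \right)} = \frac{7}{-3 - 3} = \frac{7}{-6} = 7 \left(- \frac{1}{6}\right) = - \frac{7}{6}$)
$E{\left(m,b \right)} = -7 + \frac{b}{2}$
$P{\left(L \right)} = 0$
$c{\left(l \right)} = \frac{139}{12} + l$ ($c{\left(l \right)} = 4 - \left(\left(-7 + \frac{1}{2} \left(- \frac{7}{6}\right)\right) - l\right) = 4 - \left(\left(-7 - \frac{7}{12}\right) - l\right) = 4 - \left(- \frac{91}{12} - l\right) = 4 + \left(\frac{91}{12} + l\right) = \frac{139}{12} + l$)
$c^{4}{\left(P{\left(T{\left(V,d{\left(4 \right)} \right)} \right)} \right)} = \left(\frac{139}{12} + 0\right)^{4} = \left(\frac{139}{12}\right)^{4} = \frac{373301041}{20736}$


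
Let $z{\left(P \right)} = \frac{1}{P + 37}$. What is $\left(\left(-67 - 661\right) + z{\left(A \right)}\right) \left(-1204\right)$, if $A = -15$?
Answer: $\frac{9641030}{11} \approx 8.7646 \cdot 10^{5}$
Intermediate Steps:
$z{\left(P \right)} = \frac{1}{37 + P}$
$\left(\left(-67 - 661\right) + z{\left(A \right)}\right) \left(-1204\right) = \left(\left(-67 - 661\right) + \frac{1}{37 - 15}\right) \left(-1204\right) = \left(\left(-67 - 661\right) + \frac{1}{22}\right) \left(-1204\right) = \left(-728 + \frac{1}{22}\right) \left(-1204\right) = \left(- \frac{16015}{22}\right) \left(-1204\right) = \frac{9641030}{11}$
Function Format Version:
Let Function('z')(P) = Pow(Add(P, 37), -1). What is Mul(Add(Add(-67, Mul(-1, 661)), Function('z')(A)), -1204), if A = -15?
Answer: Rational(9641030, 11) ≈ 8.7646e+5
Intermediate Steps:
Function('z')(P) = Pow(Add(37, P), -1)
Mul(Add(Add(-67, Mul(-1, 661)), Function('z')(A)), -1204) = Mul(Add(Add(-67, Mul(-1, 661)), Pow(Add(37, -15), -1)), -1204) = Mul(Add(Add(-67, -661), Pow(22, -1)), -1204) = Mul(Add(-728, Rational(1, 22)), -1204) = Mul(Rational(-16015, 22), -1204) = Rational(9641030, 11)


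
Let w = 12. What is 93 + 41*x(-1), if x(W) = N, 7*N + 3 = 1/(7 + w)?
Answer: 1439/19 ≈ 75.737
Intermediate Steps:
N = -8/19 (N = -3/7 + 1/(7*(7 + 12)) = -3/7 + (⅐)/19 = -3/7 + (⅐)*(1/19) = -3/7 + 1/133 = -8/19 ≈ -0.42105)
x(W) = -8/19
93 + 41*x(-1) = 93 + 41*(-8/19) = 93 - 328/19 = 1439/19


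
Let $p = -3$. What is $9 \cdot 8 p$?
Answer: $-216$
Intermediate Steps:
$9 \cdot 8 p = 9 \cdot 8 \left(-3\right) = 72 \left(-3\right) = -216$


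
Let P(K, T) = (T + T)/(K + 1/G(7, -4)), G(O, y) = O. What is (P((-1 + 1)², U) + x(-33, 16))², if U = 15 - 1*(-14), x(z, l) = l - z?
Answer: 207025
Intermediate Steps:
U = 29 (U = 15 + 14 = 29)
P(K, T) = 2*T/(⅐ + K) (P(K, T) = (T + T)/(K + 1/7) = (2*T)/(K + ⅐) = (2*T)/(⅐ + K) = 2*T/(⅐ + K))
(P((-1 + 1)², U) + x(-33, 16))² = (14*29/(1 + 7*(-1 + 1)²) + (16 - 1*(-33)))² = (14*29/(1 + 7*0²) + (16 + 33))² = (14*29/(1 + 7*0) + 49)² = (14*29/(1 + 0) + 49)² = (14*29/1 + 49)² = (14*29*1 + 49)² = (406 + 49)² = 455² = 207025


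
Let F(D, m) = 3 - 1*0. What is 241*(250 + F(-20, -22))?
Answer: 60973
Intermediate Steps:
F(D, m) = 3 (F(D, m) = 3 + 0 = 3)
241*(250 + F(-20, -22)) = 241*(250 + 3) = 241*253 = 60973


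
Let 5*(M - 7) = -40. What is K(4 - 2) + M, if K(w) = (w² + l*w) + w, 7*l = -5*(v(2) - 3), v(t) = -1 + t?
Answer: 55/7 ≈ 7.8571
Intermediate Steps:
l = 10/7 (l = (-5*((-1 + 2) - 3))/7 = (-5*(1 - 3))/7 = (-5*(-2))/7 = (⅐)*10 = 10/7 ≈ 1.4286)
K(w) = w² + 17*w/7 (K(w) = (w² + 10*w/7) + w = w² + 17*w/7)
M = -1 (M = 7 + (⅕)*(-40) = 7 - 8 = -1)
K(4 - 2) + M = (4 - 2)*(17 + 7*(4 - 2))/7 - 1 = (⅐)*2*(17 + 7*2) - 1 = (⅐)*2*(17 + 14) - 1 = (⅐)*2*31 - 1 = 62/7 - 1 = 55/7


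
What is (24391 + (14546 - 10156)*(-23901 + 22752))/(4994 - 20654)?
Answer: 5019719/15660 ≈ 320.54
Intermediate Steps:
(24391 + (14546 - 10156)*(-23901 + 22752))/(4994 - 20654) = (24391 + 4390*(-1149))/(-15660) = (24391 - 5044110)*(-1/15660) = -5019719*(-1/15660) = 5019719/15660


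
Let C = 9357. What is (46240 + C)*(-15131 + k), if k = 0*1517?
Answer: -841238207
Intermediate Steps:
k = 0
(46240 + C)*(-15131 + k) = (46240 + 9357)*(-15131 + 0) = 55597*(-15131) = -841238207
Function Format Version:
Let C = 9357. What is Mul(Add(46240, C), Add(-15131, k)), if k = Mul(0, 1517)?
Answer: -841238207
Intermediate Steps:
k = 0
Mul(Add(46240, C), Add(-15131, k)) = Mul(Add(46240, 9357), Add(-15131, 0)) = Mul(55597, -15131) = -841238207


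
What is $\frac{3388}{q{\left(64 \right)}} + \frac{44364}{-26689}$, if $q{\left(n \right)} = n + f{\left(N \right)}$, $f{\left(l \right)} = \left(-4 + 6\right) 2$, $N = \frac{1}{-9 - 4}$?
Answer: $\frac{21851395}{453713} \approx 48.161$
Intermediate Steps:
$N = - \frac{1}{13}$ ($N = \frac{1}{-13} = - \frac{1}{13} \approx -0.076923$)
$f{\left(l \right)} = 4$ ($f{\left(l \right)} = 2 \cdot 2 = 4$)
$q{\left(n \right)} = 4 + n$ ($q{\left(n \right)} = n + 4 = 4 + n$)
$\frac{3388}{q{\left(64 \right)}} + \frac{44364}{-26689} = \frac{3388}{4 + 64} + \frac{44364}{-26689} = \frac{3388}{68} + 44364 \left(- \frac{1}{26689}\right) = 3388 \cdot \frac{1}{68} - \frac{44364}{26689} = \frac{847}{17} - \frac{44364}{26689} = \frac{21851395}{453713}$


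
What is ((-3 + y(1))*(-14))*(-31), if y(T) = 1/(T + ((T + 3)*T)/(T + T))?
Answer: -3472/3 ≈ -1157.3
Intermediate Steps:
y(T) = 1/(3/2 + 3*T/2) (y(T) = 1/(T + ((3 + T)*T)/((2*T))) = 1/(T + (T*(3 + T))*(1/(2*T))) = 1/(T + (3/2 + T/2)) = 1/(3/2 + 3*T/2))
((-3 + y(1))*(-14))*(-31) = ((-3 + 2/(3*(1 + 1)))*(-14))*(-31) = ((-3 + (⅔)/2)*(-14))*(-31) = ((-3 + (⅔)*(½))*(-14))*(-31) = ((-3 + ⅓)*(-14))*(-31) = -8/3*(-14)*(-31) = (112/3)*(-31) = -3472/3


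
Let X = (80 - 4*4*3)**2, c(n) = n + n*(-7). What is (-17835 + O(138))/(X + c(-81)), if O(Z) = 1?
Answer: -8917/755 ≈ -11.811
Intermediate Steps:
c(n) = -6*n (c(n) = n - 7*n = -6*n)
X = 1024 (X = (80 - 16*3)**2 = (80 - 48)**2 = 32**2 = 1024)
(-17835 + O(138))/(X + c(-81)) = (-17835 + 1)/(1024 - 6*(-81)) = -17834/(1024 + 486) = -17834/1510 = -17834*1/1510 = -8917/755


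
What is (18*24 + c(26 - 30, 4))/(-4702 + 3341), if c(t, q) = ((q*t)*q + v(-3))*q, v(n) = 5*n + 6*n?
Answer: -44/1361 ≈ -0.032329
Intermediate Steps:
v(n) = 11*n
c(t, q) = q*(-33 + t*q²) (c(t, q) = ((q*t)*q + 11*(-3))*q = (t*q² - 33)*q = (-33 + t*q²)*q = q*(-33 + t*q²))
(18*24 + c(26 - 30, 4))/(-4702 + 3341) = (18*24 + 4*(-33 + (26 - 30)*4²))/(-4702 + 3341) = (432 + 4*(-33 - 4*16))/(-1361) = (432 + 4*(-33 - 64))*(-1/1361) = (432 + 4*(-97))*(-1/1361) = (432 - 388)*(-1/1361) = 44*(-1/1361) = -44/1361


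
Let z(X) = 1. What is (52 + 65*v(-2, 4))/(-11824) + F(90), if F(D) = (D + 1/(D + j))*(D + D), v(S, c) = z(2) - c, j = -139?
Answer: 9383769887/579376 ≈ 16196.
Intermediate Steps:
v(S, c) = 1 - c
F(D) = 2*D*(D + 1/(-139 + D)) (F(D) = (D + 1/(D - 139))*(D + D) = (D + 1/(-139 + D))*(2*D) = 2*D*(D + 1/(-139 + D)))
(52 + 65*v(-2, 4))/(-11824) + F(90) = (52 + 65*(1 - 1*4))/(-11824) + 2*90*(1 + 90**2 - 139*90)/(-139 + 90) = (52 + 65*(1 - 4))*(-1/11824) + 2*90*(1 + 8100 - 12510)/(-49) = (52 + 65*(-3))*(-1/11824) + 2*90*(-1/49)*(-4409) = (52 - 195)*(-1/11824) + 793620/49 = -143*(-1/11824) + 793620/49 = 143/11824 + 793620/49 = 9383769887/579376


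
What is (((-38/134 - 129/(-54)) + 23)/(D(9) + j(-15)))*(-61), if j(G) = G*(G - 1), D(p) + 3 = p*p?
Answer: -1846897/383508 ≈ -4.8158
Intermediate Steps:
D(p) = -3 + p² (D(p) = -3 + p*p = -3 + p²)
j(G) = G*(-1 + G)
(((-38/134 - 129/(-54)) + 23)/(D(9) + j(-15)))*(-61) = (((-38/134 - 129/(-54)) + 23)/((-3 + 9²) - 15*(-1 - 15)))*(-61) = (((-38*1/134 - 129*(-1/54)) + 23)/((-3 + 81) - 15*(-16)))*(-61) = (((-19/67 + 43/18) + 23)/(78 + 240))*(-61) = ((2539/1206 + 23)/318)*(-61) = ((30277/1206)*(1/318))*(-61) = (30277/383508)*(-61) = -1846897/383508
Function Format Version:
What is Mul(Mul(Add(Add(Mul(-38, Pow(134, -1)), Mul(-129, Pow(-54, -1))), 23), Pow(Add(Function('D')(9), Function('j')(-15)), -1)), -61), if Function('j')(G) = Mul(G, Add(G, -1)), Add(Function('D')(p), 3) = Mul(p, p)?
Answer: Rational(-1846897, 383508) ≈ -4.8158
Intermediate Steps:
Function('D')(p) = Add(-3, Pow(p, 2)) (Function('D')(p) = Add(-3, Mul(p, p)) = Add(-3, Pow(p, 2)))
Function('j')(G) = Mul(G, Add(-1, G))
Mul(Mul(Add(Add(Mul(-38, Pow(134, -1)), Mul(-129, Pow(-54, -1))), 23), Pow(Add(Function('D')(9), Function('j')(-15)), -1)), -61) = Mul(Mul(Add(Add(Mul(-38, Pow(134, -1)), Mul(-129, Pow(-54, -1))), 23), Pow(Add(Add(-3, Pow(9, 2)), Mul(-15, Add(-1, -15))), -1)), -61) = Mul(Mul(Add(Add(Mul(-38, Rational(1, 134)), Mul(-129, Rational(-1, 54))), 23), Pow(Add(Add(-3, 81), Mul(-15, -16)), -1)), -61) = Mul(Mul(Add(Add(Rational(-19, 67), Rational(43, 18)), 23), Pow(Add(78, 240), -1)), -61) = Mul(Mul(Add(Rational(2539, 1206), 23), Pow(318, -1)), -61) = Mul(Mul(Rational(30277, 1206), Rational(1, 318)), -61) = Mul(Rational(30277, 383508), -61) = Rational(-1846897, 383508)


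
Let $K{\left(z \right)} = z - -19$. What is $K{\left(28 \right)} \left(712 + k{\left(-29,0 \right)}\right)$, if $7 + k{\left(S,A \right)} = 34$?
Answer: $34733$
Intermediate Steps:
$k{\left(S,A \right)} = 27$ ($k{\left(S,A \right)} = -7 + 34 = 27$)
$K{\left(z \right)} = 19 + z$ ($K{\left(z \right)} = z + 19 = 19 + z$)
$K{\left(28 \right)} \left(712 + k{\left(-29,0 \right)}\right) = \left(19 + 28\right) \left(712 + 27\right) = 47 \cdot 739 = 34733$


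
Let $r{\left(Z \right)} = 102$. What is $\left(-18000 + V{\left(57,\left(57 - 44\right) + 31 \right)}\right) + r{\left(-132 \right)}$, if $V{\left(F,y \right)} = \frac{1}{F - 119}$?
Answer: $- \frac{1109677}{62} \approx -17898.0$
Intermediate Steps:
$V{\left(F,y \right)} = \frac{1}{-119 + F}$
$\left(-18000 + V{\left(57,\left(57 - 44\right) + 31 \right)}\right) + r{\left(-132 \right)} = \left(-18000 + \frac{1}{-119 + 57}\right) + 102 = \left(-18000 + \frac{1}{-62}\right) + 102 = \left(-18000 - \frac{1}{62}\right) + 102 = - \frac{1116001}{62} + 102 = - \frac{1109677}{62}$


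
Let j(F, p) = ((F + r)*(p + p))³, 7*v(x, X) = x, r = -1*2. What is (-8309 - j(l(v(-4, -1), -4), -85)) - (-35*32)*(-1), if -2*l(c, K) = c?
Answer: -8492898147/343 ≈ -2.4761e+7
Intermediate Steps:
r = -2
v(x, X) = x/7
l(c, K) = -c/2
j(F, p) = 8*p³*(-2 + F)³ (j(F, p) = ((F - 2)*(p + p))³ = ((-2 + F)*(2*p))³ = (2*p*(-2 + F))³ = 8*p³*(-2 + F)³)
(-8309 - j(l(v(-4, -1), -4), -85)) - (-35*32)*(-1) = (-8309 - 8*(-85)³*(-2 - (-4)/14)³) - (-35*32)*(-1) = (-8309 - 8*(-614125)*(-2 - ½*(-4/7))³) - (-1120)*(-1) = (-8309 - 8*(-614125)*(-2 + 2/7)³) - 1*1120 = (-8309 - 8*(-614125)*(-12/7)³) - 1120 = (-8309 - 8*(-614125)*(-1728)/343) - 1120 = (-8309 - 1*8489664000/343) - 1120 = (-8309 - 8489664000/343) - 1120 = -8492513987/343 - 1120 = -8492898147/343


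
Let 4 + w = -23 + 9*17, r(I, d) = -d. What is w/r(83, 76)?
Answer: -63/38 ≈ -1.6579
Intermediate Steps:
w = 126 (w = -4 + (-23 + 9*17) = -4 + (-23 + 153) = -4 + 130 = 126)
w/r(83, 76) = 126/((-1*76)) = 126/(-76) = 126*(-1/76) = -63/38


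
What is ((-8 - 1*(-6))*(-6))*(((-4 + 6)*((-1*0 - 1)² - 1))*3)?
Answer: 0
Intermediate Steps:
((-8 - 1*(-6))*(-6))*(((-4 + 6)*((-1*0 - 1)² - 1))*3) = ((-8 + 6)*(-6))*((2*((0 - 1)² - 1))*3) = (-2*(-6))*((2*((-1)² - 1))*3) = 12*((2*(1 - 1))*3) = 12*((2*0)*3) = 12*(0*3) = 12*0 = 0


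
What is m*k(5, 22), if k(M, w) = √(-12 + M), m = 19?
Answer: 19*I*√7 ≈ 50.269*I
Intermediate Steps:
m*k(5, 22) = 19*√(-12 + 5) = 19*√(-7) = 19*(I*√7) = 19*I*√7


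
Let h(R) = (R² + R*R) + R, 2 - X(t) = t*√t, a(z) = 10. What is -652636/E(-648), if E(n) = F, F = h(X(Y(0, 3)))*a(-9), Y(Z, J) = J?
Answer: -20884352/9545 - 8810586*√3/9545 ≈ -3786.8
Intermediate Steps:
X(t) = 2 - t^(3/2) (X(t) = 2 - t*√t = 2 - t^(3/2))
h(R) = R + 2*R² (h(R) = (R² + R²) + R = 2*R² + R = R + 2*R²)
F = 10*(2 - 3*√3)*(5 - 6*√3) (F = ((2 - 3^(3/2))*(1 + 2*(2 - 3^(3/2))))*10 = ((2 - 3*√3)*(1 + 2*(2 - 3*√3)))*10 = ((2 - 3*√3)*(1 + (4 - 6*√3)))*10 = ((2 - 3*√3)*(5 - 6*√3))*10 = 10*(2 - 3*√3)*(5 - 6*√3) ≈ 172.35)
E(n) = 640 - 270*√3
-652636/E(-648) = -652636/(640 - 270*√3)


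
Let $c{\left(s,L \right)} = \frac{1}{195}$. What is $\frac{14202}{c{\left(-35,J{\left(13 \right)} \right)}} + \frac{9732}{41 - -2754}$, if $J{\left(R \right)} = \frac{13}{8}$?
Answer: $\frac{7740454782}{2795} \approx 2.7694 \cdot 10^{6}$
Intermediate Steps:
$J{\left(R \right)} = \frac{13}{8}$ ($J{\left(R \right)} = 13 \cdot \frac{1}{8} = \frac{13}{8}$)
$c{\left(s,L \right)} = \frac{1}{195}$
$\frac{14202}{c{\left(-35,J{\left(13 \right)} \right)}} + \frac{9732}{41 - -2754} = 14202 \frac{1}{\frac{1}{195}} + \frac{9732}{41 - -2754} = 14202 \cdot 195 + \frac{9732}{41 + 2754} = 2769390 + \frac{9732}{2795} = \frac{7740454782}{2795}$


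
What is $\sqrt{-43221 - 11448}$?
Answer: $i \sqrt{54669} \approx 233.81 i$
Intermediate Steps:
$\sqrt{-43221 - 11448} = \sqrt{-54669} = i \sqrt{54669}$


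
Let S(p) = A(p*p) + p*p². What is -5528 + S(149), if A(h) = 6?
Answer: 3302427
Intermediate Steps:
S(p) = 6 + p³ (S(p) = 6 + p*p² = 6 + p³)
-5528 + S(149) = -5528 + (6 + 149³) = -5528 + (6 + 3307949) = -5528 + 3307955 = 3302427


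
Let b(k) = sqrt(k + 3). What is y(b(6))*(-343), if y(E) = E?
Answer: -1029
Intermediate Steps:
b(k) = sqrt(3 + k)
y(b(6))*(-343) = sqrt(3 + 6)*(-343) = sqrt(9)*(-343) = 3*(-343) = -1029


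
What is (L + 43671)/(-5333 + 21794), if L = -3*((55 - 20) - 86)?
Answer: 14608/5487 ≈ 2.6623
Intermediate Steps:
L = 153 (L = -3*(35 - 86) = -3*(-51) = 153)
(L + 43671)/(-5333 + 21794) = (153 + 43671)/(-5333 + 21794) = 43824/16461 = 43824*(1/16461) = 14608/5487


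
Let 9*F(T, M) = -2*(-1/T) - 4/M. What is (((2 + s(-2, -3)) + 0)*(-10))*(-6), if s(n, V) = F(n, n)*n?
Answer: 320/3 ≈ 106.67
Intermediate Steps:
F(T, M) = -4/(9*M) + 2/(9*T) (F(T, M) = (-2*(-1/T) - 4/M)/9 = (-(-2)/T - 4/M)/9 = (2/T - 4/M)/9 = (-4/M + 2/T)/9 = -4/(9*M) + 2/(9*T))
s(n, V) = -2/9 (s(n, V) = (-4/(9*n) + 2/(9*n))*n = (-2/(9*n))*n = -2/9)
(((2 + s(-2, -3)) + 0)*(-10))*(-6) = (((2 - 2/9) + 0)*(-10))*(-6) = ((16/9 + 0)*(-10))*(-6) = ((16/9)*(-10))*(-6) = -160/9*(-6) = 320/3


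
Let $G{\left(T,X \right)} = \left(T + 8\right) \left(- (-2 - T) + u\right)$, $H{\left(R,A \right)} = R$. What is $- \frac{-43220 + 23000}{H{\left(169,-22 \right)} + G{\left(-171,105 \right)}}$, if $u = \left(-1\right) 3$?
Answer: $\frac{4044}{5641} \approx 0.71689$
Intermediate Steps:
$u = -3$
$G{\left(T,X \right)} = \left(-1 + T\right) \left(8 + T\right)$ ($G{\left(T,X \right)} = \left(T + 8\right) \left(- (-2 - T) - 3\right) = \left(8 + T\right) \left(\left(2 + T\right) - 3\right) = \left(8 + T\right) \left(-1 + T\right) = \left(-1 + T\right) \left(8 + T\right)$)
$- \frac{-43220 + 23000}{H{\left(169,-22 \right)} + G{\left(-171,105 \right)}} = - \frac{-43220 + 23000}{169 + \left(-8 + \left(-171\right)^{2} + 7 \left(-171\right)\right)} = - \frac{-20220}{169 - -28036} = - \frac{-20220}{169 + 28036} = - \frac{-20220}{28205} = \left(-1\right) \left(- \frac{4044}{5641}\right) = \frac{4044}{5641}$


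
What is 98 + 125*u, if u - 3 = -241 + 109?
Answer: -16027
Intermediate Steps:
u = -129 (u = 3 + (-241 + 109) = 3 - 132 = -129)
98 + 125*u = 98 + 125*(-129) = 98 - 16125 = -16027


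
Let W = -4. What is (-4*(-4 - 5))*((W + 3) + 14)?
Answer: 468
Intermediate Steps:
(-4*(-4 - 5))*((W + 3) + 14) = (-4*(-4 - 5))*((-4 + 3) + 14) = (-4*(-9))*(-1 + 14) = 36*13 = 468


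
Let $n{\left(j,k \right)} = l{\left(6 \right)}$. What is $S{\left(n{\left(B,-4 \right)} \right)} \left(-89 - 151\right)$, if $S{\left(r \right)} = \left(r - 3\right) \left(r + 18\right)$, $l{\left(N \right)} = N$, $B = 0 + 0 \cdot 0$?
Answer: $-17280$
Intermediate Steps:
$B = 0$ ($B = 0 + 0 = 0$)
$n{\left(j,k \right)} = 6$
$S{\left(r \right)} = \left(-3 + r\right) \left(18 + r\right)$
$S{\left(n{\left(B,-4 \right)} \right)} \left(-89 - 151\right) = \left(-54 + 6^{2} + 15 \cdot 6\right) \left(-89 - 151\right) = \left(-54 + 36 + 90\right) \left(-240\right) = 72 \left(-240\right) = -17280$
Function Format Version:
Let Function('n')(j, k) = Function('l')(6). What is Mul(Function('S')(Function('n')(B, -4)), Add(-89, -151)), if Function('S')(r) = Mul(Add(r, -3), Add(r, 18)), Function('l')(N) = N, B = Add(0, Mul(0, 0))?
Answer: -17280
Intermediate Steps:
B = 0 (B = Add(0, 0) = 0)
Function('n')(j, k) = 6
Function('S')(r) = Mul(Add(-3, r), Add(18, r))
Mul(Function('S')(Function('n')(B, -4)), Add(-89, -151)) = Mul(Add(-54, Pow(6, 2), Mul(15, 6)), Add(-89, -151)) = Mul(Add(-54, 36, 90), -240) = Mul(72, -240) = -17280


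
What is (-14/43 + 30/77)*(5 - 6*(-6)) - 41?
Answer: -127059/3311 ≈ -38.375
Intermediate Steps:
(-14/43 + 30/77)*(5 - 6*(-6)) - 41 = (-14*1/43 + 30*(1/77))*(5 + 36) - 41 = (-14/43 + 30/77)*41 - 41 = (212/3311)*41 - 41 = 8692/3311 - 41 = -127059/3311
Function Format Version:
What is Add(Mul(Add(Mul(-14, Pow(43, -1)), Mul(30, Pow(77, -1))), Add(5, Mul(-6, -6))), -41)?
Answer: Rational(-127059, 3311) ≈ -38.375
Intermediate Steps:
Add(Mul(Add(Mul(-14, Pow(43, -1)), Mul(30, Pow(77, -1))), Add(5, Mul(-6, -6))), -41) = Add(Mul(Add(Mul(-14, Rational(1, 43)), Mul(30, Rational(1, 77))), Add(5, 36)), -41) = Add(Mul(Add(Rational(-14, 43), Rational(30, 77)), 41), -41) = Add(Mul(Rational(212, 3311), 41), -41) = Add(Rational(8692, 3311), -41) = Rational(-127059, 3311)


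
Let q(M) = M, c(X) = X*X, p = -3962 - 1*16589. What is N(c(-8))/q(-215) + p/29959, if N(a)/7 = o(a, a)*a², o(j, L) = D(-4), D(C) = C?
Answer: 3431519327/6441185 ≈ 532.75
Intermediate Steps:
p = -20551 (p = -3962 - 16589 = -20551)
c(X) = X²
o(j, L) = -4
N(a) = -28*a² (N(a) = 7*(-4*a²) = -28*a²)
N(c(-8))/q(-215) + p/29959 = -28*((-8)²)²/(-215) - 20551/29959 = -28*64²*(-1/215) - 20551*1/29959 = -28*4096*(-1/215) - 20551/29959 = -114688*(-1/215) - 20551/29959 = 114688/215 - 20551/29959 = 3431519327/6441185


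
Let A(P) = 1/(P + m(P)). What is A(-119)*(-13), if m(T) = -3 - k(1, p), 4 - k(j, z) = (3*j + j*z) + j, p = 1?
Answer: 13/121 ≈ 0.10744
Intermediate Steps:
k(j, z) = 4 - 4*j - j*z (k(j, z) = 4 - ((3*j + j*z) + j) = 4 - (4*j + j*z) = 4 + (-4*j - j*z) = 4 - 4*j - j*z)
m(T) = -2 (m(T) = -3 - (4 - 4*1 - 1*1*1) = -3 - (4 - 4 - 1) = -3 - 1*(-1) = -3 + 1 = -2)
A(P) = 1/(-2 + P) (A(P) = 1/(P - 2) = 1/(-2 + P))
A(-119)*(-13) = -13/(-2 - 119) = -13/(-121) = -1/121*(-13) = 13/121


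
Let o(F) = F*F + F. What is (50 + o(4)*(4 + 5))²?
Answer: 52900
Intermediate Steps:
o(F) = F + F² (o(F) = F² + F = F + F²)
(50 + o(4)*(4 + 5))² = (50 + (4*(1 + 4))*(4 + 5))² = (50 + (4*5)*9)² = (50 + 20*9)² = (50 + 180)² = 230² = 52900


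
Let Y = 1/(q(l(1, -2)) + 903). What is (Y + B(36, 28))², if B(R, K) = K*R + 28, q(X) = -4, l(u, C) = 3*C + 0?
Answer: 867440763225/808201 ≈ 1.0733e+6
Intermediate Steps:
l(u, C) = 3*C
B(R, K) = 28 + K*R
Y = 1/899 (Y = 1/(-4 + 903) = 1/899 ≈ 0.0011123)
(Y + B(36, 28))² = (1/899 + (28 + 28*36))² = (1/899 + (28 + 1008))² = (1/899 + 1036)² = (931365/899)² = 867440763225/808201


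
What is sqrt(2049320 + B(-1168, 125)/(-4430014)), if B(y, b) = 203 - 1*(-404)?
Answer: sqrt(40217954263365448222)/4430014 ≈ 1431.5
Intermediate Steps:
B(y, b) = 607 (B(y, b) = 203 + 404 = 607)
sqrt(2049320 + B(-1168, 125)/(-4430014)) = sqrt(2049320 + 607/(-4430014)) = sqrt(2049320 + 607*(-1/4430014)) = sqrt(2049320 - 607/4430014) = sqrt(9078516289873/4430014) = sqrt(40217954263365448222)/4430014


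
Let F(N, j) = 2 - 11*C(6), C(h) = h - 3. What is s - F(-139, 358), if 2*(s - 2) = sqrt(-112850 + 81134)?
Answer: 33 + 3*I*sqrt(881) ≈ 33.0 + 89.045*I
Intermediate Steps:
C(h) = -3 + h
F(N, j) = -31 (F(N, j) = 2 - 11*(-3 + 6) = 2 - 11*3 = 2 - 33 = -31)
s = 2 + 3*I*sqrt(881) (s = 2 + sqrt(-112850 + 81134)/2 = 2 + sqrt(-31716)/2 = 2 + (6*I*sqrt(881))/2 = 2 + 3*I*sqrt(881) ≈ 2.0 + 89.045*I)
s - F(-139, 358) = (2 + 3*I*sqrt(881)) - 1*(-31) = (2 + 3*I*sqrt(881)) + 31 = 33 + 3*I*sqrt(881)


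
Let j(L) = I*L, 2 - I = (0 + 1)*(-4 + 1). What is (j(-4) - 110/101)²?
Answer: 4536900/10201 ≈ 444.75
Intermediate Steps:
I = 5 (I = 2 - (0 + 1)*(-4 + 1) = 2 - (-3) = 2 - 1*(-3) = 2 + 3 = 5)
j(L) = 5*L
(j(-4) - 110/101)² = (5*(-4) - 110/101)² = (-20 - 110*1/101)² = (-20 - 110/101)² = (-2130/101)² = 4536900/10201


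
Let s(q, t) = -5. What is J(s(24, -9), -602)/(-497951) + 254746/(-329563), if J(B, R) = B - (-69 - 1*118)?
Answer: -126911005912/164106225413 ≈ -0.77335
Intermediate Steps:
J(B, R) = 187 + B (J(B, R) = B - (-69 - 118) = B - 1*(-187) = B + 187 = 187 + B)
J(s(24, -9), -602)/(-497951) + 254746/(-329563) = (187 - 5)/(-497951) + 254746/(-329563) = 182*(-1/497951) + 254746*(-1/329563) = -182/497951 - 254746/329563 = -126911005912/164106225413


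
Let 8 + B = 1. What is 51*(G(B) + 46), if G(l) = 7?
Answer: 2703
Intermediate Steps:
B = -7 (B = -8 + 1 = -7)
51*(G(B) + 46) = 51*(7 + 46) = 51*53 = 2703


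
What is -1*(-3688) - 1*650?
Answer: 3038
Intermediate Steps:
-1*(-3688) - 1*650 = 3688 - 650 = 3038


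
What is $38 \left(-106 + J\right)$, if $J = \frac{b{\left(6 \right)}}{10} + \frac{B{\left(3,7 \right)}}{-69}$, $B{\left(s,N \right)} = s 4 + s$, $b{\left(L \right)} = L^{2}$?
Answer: $- \frac{448438}{115} \approx -3899.5$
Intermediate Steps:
$B{\left(s,N \right)} = 5 s$ ($B{\left(s,N \right)} = 4 s + s = 5 s$)
$J = \frac{389}{115}$ ($J = \frac{6^{2}}{10} + \frac{5 \cdot 3}{-69} = 36 \cdot \frac{1}{10} + 15 \left(- \frac{1}{69}\right) = \frac{18}{5} - \frac{5}{23} = \frac{389}{115} \approx 3.3826$)
$38 \left(-106 + J\right) = 38 \left(-106 + \frac{389}{115}\right) = 38 \left(- \frac{11801}{115}\right) = - \frac{448438}{115}$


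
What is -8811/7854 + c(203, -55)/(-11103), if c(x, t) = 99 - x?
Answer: -2939749/2642514 ≈ -1.1125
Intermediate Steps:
-8811/7854 + c(203, -55)/(-11103) = -8811/7854 + (99 - 1*203)/(-11103) = -8811*1/7854 + (99 - 203)*(-1/11103) = -267/238 - 104*(-1/11103) = -267/238 + 104/11103 = -2939749/2642514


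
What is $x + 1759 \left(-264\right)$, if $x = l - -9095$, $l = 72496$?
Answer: $-382785$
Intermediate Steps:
$x = 81591$ ($x = 72496 - -9095 = 72496 + 9095 = 81591$)
$x + 1759 \left(-264\right) = 81591 + 1759 \left(-264\right) = 81591 - 464376 = -382785$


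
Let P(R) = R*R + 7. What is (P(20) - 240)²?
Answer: 27889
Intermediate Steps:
P(R) = 7 + R² (P(R) = R² + 7 = 7 + R²)
(P(20) - 240)² = ((7 + 20²) - 240)² = ((7 + 400) - 240)² = (407 - 240)² = 167² = 27889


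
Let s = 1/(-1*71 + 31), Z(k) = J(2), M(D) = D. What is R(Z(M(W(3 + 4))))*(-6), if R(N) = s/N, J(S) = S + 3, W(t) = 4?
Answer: 3/100 ≈ 0.030000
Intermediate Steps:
J(S) = 3 + S
Z(k) = 5 (Z(k) = 3 + 2 = 5)
s = -1/40 (s = 1/(-71 + 31) = 1/(-40) = -1/40 ≈ -0.025000)
R(N) = -1/(40*N)
R(Z(M(W(3 + 4))))*(-6) = -1/40/5*(-6) = -1/40*⅕*(-6) = -1/200*(-6) = 3/100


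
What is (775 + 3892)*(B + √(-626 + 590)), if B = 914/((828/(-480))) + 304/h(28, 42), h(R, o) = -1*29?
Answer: -5046035072/2001 + 28002*I ≈ -2.5218e+6 + 28002.0*I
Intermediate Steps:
h(R, o) = -29
B = -1081216/2001 (B = 914/((828/(-480))) + 304/(-29) = 914/((828*(-1/480))) + 304*(-1/29) = 914/(-69/40) - 304/29 = 914*(-40/69) - 304/29 = -36560/69 - 304/29 = -1081216/2001 ≈ -540.34)
(775 + 3892)*(B + √(-626 + 590)) = (775 + 3892)*(-1081216/2001 + √(-626 + 590)) = 4667*(-1081216/2001 + √(-36)) = 4667*(-1081216/2001 + 6*I) = -5046035072/2001 + 28002*I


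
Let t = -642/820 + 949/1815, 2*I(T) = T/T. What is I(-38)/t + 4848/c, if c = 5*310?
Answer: 7229859/5999275 ≈ 1.2051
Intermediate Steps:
I(T) = ½ (I(T) = (T/T)/2 = (½)*1 = ½)
c = 1550
t = -7741/29766 (t = -642*1/820 + 949*(1/1815) = -321/410 + 949/1815 = -7741/29766 ≈ -0.26006)
I(-38)/t + 4848/c = 1/(2*(-7741/29766)) + 4848/1550 = (½)*(-29766/7741) + 4848*(1/1550) = -14883/7741 + 2424/775 = 7229859/5999275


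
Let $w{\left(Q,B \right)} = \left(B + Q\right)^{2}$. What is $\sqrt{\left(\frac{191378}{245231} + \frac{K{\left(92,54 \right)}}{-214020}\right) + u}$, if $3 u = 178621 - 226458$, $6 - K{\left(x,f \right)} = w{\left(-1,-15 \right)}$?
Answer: $\frac{i \sqrt{48802081091004133672906}}{1749477954} \approx 126.27 i$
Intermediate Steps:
$K{\left(x,f \right)} = -250$ ($K{\left(x,f \right)} = 6 - \left(-15 - 1\right)^{2} = 6 - \left(-16\right)^{2} = 6 - 256 = -250$)
$u = - \frac{47837}{3}$ ($u = \frac{178621 - 226458}{3} = \frac{1}{3} \left(-47837\right) = - \frac{47837}{3} \approx -15946.0$)
$\sqrt{\left(\frac{191378}{245231} + \frac{K{\left(92,54 \right)}}{-214020}\right) + u} = \sqrt{\left(\frac{191378}{245231} - \frac{250}{-214020}\right) - \frac{47837}{3}} = \sqrt{\left(191378 \cdot \frac{1}{245231} - - \frac{25}{21402}\right) - \frac{47837}{3}} = \sqrt{\left(\frac{191378}{245231} + \frac{25}{21402}\right) - \frac{47837}{3}} = \sqrt{\frac{4102002731}{5248433862} - \frac{47837}{3}} = \sqrt{- \frac{83685674882767}{5248433862}} = \frac{i \sqrt{48802081091004133672906}}{1749477954}$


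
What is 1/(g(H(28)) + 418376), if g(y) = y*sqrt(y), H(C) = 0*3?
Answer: 1/418376 ≈ 2.3902e-6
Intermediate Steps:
H(C) = 0
g(y) = y**(3/2)
1/(g(H(28)) + 418376) = 1/(0**(3/2) + 418376) = 1/(0 + 418376) = 1/418376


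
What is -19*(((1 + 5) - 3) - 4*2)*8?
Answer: 760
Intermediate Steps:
-19*(((1 + 5) - 3) - 4*2)*8 = -19*((6 - 3) - 8)*8 = -19*(3 - 8)*8 = -19*(-5)*8 = 95*8 = 760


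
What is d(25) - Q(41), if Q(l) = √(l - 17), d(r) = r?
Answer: 25 - 2*√6 ≈ 20.101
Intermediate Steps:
Q(l) = √(-17 + l)
d(25) - Q(41) = 25 - √(-17 + 41) = 25 - √24 = 25 - 2*√6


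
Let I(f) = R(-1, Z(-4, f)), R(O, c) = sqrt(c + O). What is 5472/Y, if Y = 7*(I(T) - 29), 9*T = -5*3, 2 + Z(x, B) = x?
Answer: -9918/371 - 342*I*sqrt(7)/371 ≈ -26.733 - 2.4389*I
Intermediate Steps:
Z(x, B) = -2 + x
T = -5/3 (T = (-5*3)/9 = (1/9)*(-15) = -5/3 ≈ -1.6667)
R(O, c) = sqrt(O + c)
I(f) = I*sqrt(7) (I(f) = sqrt(-1 + (-2 - 4)) = sqrt(-1 - 6) = sqrt(-7) = I*sqrt(7))
Y = -203 + 7*I*sqrt(7) (Y = 7*(I*sqrt(7) - 29) = 7*(-29 + I*sqrt(7)) = -203 + 7*I*sqrt(7) ≈ -203.0 + 18.52*I)
5472/Y = 5472/(-203 + 7*I*sqrt(7))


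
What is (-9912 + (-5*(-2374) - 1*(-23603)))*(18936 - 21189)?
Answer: -57588933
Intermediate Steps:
(-9912 + (-5*(-2374) - 1*(-23603)))*(18936 - 21189) = (-9912 + (11870 + 23603))*(-2253) = (-9912 + 35473)*(-2253) = 25561*(-2253) = -57588933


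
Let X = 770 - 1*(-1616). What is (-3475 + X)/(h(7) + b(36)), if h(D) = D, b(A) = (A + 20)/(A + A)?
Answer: -9801/70 ≈ -140.01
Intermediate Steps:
b(A) = (20 + A)/(2*A) (b(A) = (20 + A)/((2*A)) = (20 + A)*(1/(2*A)) = (20 + A)/(2*A))
X = 2386 (X = 770 + 1616 = 2386)
(-3475 + X)/(h(7) + b(36)) = (-3475 + 2386)/(7 + (½)*(20 + 36)/36) = -1089/(7 + (½)*(1/36)*56) = -1089/(7 + 7/9) = -1089/70/9 = -1089*9/70 = -9801/70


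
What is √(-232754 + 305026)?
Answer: 4*√4517 ≈ 268.83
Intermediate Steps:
√(-232754 + 305026) = √72272 = 4*√4517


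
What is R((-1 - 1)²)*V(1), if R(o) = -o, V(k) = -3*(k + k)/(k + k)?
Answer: 12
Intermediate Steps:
V(k) = -3 (V(k) = -3*2*k/(2*k) = -3*2*k*1/(2*k) = -3*1 = -3)
R((-1 - 1)²)*V(1) = -(-1 - 1)²*(-3) = -1*(-2)²*(-3) = -1*4*(-3) = -4*(-3) = 12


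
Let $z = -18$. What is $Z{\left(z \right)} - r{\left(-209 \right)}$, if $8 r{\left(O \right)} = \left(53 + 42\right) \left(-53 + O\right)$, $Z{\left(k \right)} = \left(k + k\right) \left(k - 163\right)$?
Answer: $\frac{38509}{4} \approx 9627.3$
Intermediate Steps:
$Z{\left(k \right)} = 2 k \left(-163 + k\right)$
$r{\left(O \right)} = - \frac{5035}{8} + \frac{95 O}{8}$ ($r{\left(O \right)} = \frac{\left(53 + 42\right) \left(-53 + O\right)}{8} = \frac{95 \left(-53 + O\right)}{8} = \frac{-5035 + 95 O}{8} = - \frac{5035}{8} + \frac{95 O}{8}$)
$Z{\left(z \right)} - r{\left(-209 \right)} = 2 \left(-18\right) \left(-163 - 18\right) - \left(- \frac{5035}{8} + \frac{95}{8} \left(-209\right)\right) = 2 \left(-18\right) \left(-181\right) - \left(- \frac{5035}{8} - \frac{19855}{8}\right) = 6516 - - \frac{12445}{4} = 6516 + \frac{12445}{4} = \frac{38509}{4}$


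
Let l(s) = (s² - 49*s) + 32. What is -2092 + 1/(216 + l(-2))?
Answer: -732199/350 ≈ -2092.0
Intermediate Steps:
l(s) = 32 + s² - 49*s
-2092 + 1/(216 + l(-2)) = -2092 + 1/(216 + (32 + (-2)² - 49*(-2))) = -2092 + 1/(216 + (32 + 4 + 98)) = -2092 + 1/(216 + 134) = -2092 + 1/350 = -732199/350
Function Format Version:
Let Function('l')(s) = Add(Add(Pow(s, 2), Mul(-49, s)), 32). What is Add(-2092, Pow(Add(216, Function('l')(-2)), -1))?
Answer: Rational(-732199, 350) ≈ -2092.0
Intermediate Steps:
Function('l')(s) = Add(32, Pow(s, 2), Mul(-49, s))
Add(-2092, Pow(Add(216, Function('l')(-2)), -1)) = Add(-2092, Pow(Add(216, Add(32, Pow(-2, 2), Mul(-49, -2))), -1)) = Add(-2092, Pow(Add(216, Add(32, 4, 98)), -1)) = Add(-2092, Pow(Add(216, 134), -1)) = Add(-2092, Pow(350, -1)) = Add(-2092, Rational(1, 350)) = Rational(-732199, 350)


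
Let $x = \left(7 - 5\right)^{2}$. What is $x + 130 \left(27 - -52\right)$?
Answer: $10274$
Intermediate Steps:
$x = 4$ ($x = 2^{2} = 4$)
$x + 130 \left(27 - -52\right) = 4 + 130 \left(27 - -52\right) = 4 + 130 \left(27 + 52\right) = 4 + 130 \cdot 79 = 4 + 10270 = 10274$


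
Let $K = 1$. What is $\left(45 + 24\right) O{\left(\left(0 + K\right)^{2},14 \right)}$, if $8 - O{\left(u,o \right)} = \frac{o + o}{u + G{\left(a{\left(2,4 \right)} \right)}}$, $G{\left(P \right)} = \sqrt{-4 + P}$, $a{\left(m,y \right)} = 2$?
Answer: $\frac{276 \left(2 \sqrt{2} + 5 i\right)}{\sqrt{2} - i} \approx -92.0 + 910.75 i$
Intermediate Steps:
$O{\left(u,o \right)} = 8 - \frac{2 o}{u + i \sqrt{2}}$ ($O{\left(u,o \right)} = 8 - \frac{o + o}{u + \sqrt{-4 + 2}} = 8 - \frac{2 o}{u + \sqrt{-2}} = 8 - \frac{2 o}{u + i \sqrt{2}}$)
$\left(45 + 24\right) O{\left(\left(0 + K\right)^{2},14 \right)} = \left(45 + 24\right) \frac{2 \left(\left(-1\right) 14 + 4 \left(0 + 1\right)^{2} + 4 i \sqrt{2}\right)}{\left(0 + 1\right)^{2} + i \sqrt{2}} = 69 \frac{2 \left(-14 + 4 \cdot 1^{2} + 4 i \sqrt{2}\right)}{1^{2} + i \sqrt{2}} = 69 \frac{2 \left(-14 + 4 \cdot 1 + 4 i \sqrt{2}\right)}{1 + i \sqrt{2}} = 69 \frac{2 \left(-14 + 4 + 4 i \sqrt{2}\right)}{1 + i \sqrt{2}} = 69 \frac{2 \left(-10 + 4 i \sqrt{2}\right)}{1 + i \sqrt{2}} = \frac{138 \left(-10 + 4 i \sqrt{2}\right)}{1 + i \sqrt{2}}$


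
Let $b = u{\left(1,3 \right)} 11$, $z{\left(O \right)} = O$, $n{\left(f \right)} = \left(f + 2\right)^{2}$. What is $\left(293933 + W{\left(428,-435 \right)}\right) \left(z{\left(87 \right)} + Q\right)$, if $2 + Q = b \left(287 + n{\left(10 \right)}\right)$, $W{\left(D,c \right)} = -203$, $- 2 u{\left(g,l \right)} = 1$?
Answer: $-671319915$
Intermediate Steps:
$n{\left(f \right)} = \left(2 + f\right)^{2}$
$u{\left(g,l \right)} = - \frac{1}{2}$ ($u{\left(g,l \right)} = \left(- \frac{1}{2}\right) 1 = - \frac{1}{2}$)
$b = - \frac{11}{2}$ ($b = \left(- \frac{1}{2}\right) 11 = - \frac{11}{2} \approx -5.5$)
$Q = - \frac{4745}{2}$ ($Q = -2 - \frac{11 \left(287 + \left(2 + 10\right)^{2}\right)}{2} = -2 - \frac{11 \left(287 + 12^{2}\right)}{2} = -2 - \frac{11 \left(287 + 144\right)}{2} = -2 - \frac{4741}{2} = - \frac{4745}{2} \approx -2372.5$)
$\left(293933 + W{\left(428,-435 \right)}\right) \left(z{\left(87 \right)} + Q\right) = \left(293933 - 203\right) \left(87 - \frac{4745}{2}\right) = 293730 \left(- \frac{4571}{2}\right) = -671319915$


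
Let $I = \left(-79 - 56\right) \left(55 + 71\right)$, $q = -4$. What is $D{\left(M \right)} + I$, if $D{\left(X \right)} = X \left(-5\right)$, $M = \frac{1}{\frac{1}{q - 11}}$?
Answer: $-16935$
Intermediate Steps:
$I = -17010$ ($I = \left(-135\right) 126 = -17010$)
$M = -15$ ($M = \frac{1}{\frac{1}{-4 - 11}} = \frac{1}{\frac{1}{-15}} = \frac{1}{- \frac{1}{15}} = -15$)
$D{\left(X \right)} = - 5 X$
$D{\left(M \right)} + I = \left(-5\right) \left(-15\right) - 17010 = 75 - 17010 = -16935$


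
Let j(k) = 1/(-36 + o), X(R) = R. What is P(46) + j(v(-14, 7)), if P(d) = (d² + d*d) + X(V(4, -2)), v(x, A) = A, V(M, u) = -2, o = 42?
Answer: 25381/6 ≈ 4230.2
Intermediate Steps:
P(d) = -2 + 2*d² (P(d) = (d² + d*d) - 2 = (d² + d²) - 2 = 2*d² - 2 = -2 + 2*d²)
j(k) = ⅙ (j(k) = 1/(-36 + 42) = 1/6 = ⅙)
P(46) + j(v(-14, 7)) = (-2 + 2*46²) + ⅙ = (-2 + 2*2116) + ⅙ = (-2 + 4232) + ⅙ = 4230 + ⅙ = 25381/6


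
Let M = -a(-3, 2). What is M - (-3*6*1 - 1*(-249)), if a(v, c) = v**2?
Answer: -240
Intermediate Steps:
M = -9 (M = -1*(-3)**2 = -1*9 = -9)
M - (-3*6*1 - 1*(-249)) = -9 - (-3*6*1 - 1*(-249)) = -9 - (-18*1 + 249) = -9 - (-18 + 249) = -9 - 1*231 = -9 - 231 = -240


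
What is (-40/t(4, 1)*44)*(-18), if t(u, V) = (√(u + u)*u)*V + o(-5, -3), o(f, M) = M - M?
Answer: 1980*√2 ≈ 2800.1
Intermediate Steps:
o(f, M) = 0
t(u, V) = V*√2*u^(3/2) (t(u, V) = (√(u + u)*u)*V + 0 = (√(2*u)*u)*V + 0 = ((√2*√u)*u)*V + 0 = (√2*u^(3/2))*V + 0 = V*√2*u^(3/2) + 0 = V*√2*u^(3/2))
(-40/t(4, 1)*44)*(-18) = (-40*√2/16*44)*(-18) = (-5*√2/2*44)*(-18) = -110*√2*(-18) = 1980*√2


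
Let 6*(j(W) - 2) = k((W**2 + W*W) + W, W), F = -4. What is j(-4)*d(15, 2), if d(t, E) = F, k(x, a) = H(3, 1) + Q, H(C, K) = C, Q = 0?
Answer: -10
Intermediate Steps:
k(x, a) = 3 (k(x, a) = 3 + 0 = 3)
d(t, E) = -4
j(W) = 5/2 (j(W) = 2 + (1/6)*3 = 2 + 1/2 = 5/2)
j(-4)*d(15, 2) = (5/2)*(-4) = -10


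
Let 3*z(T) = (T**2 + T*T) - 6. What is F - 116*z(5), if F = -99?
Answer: -5401/3 ≈ -1800.3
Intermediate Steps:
z(T) = -2 + 2*T**2/3 (z(T) = ((T**2 + T*T) - 6)/3 = ((T**2 + T**2) - 6)/3 = (2*T**2 - 6)/3 = (-6 + 2*T**2)/3 = -2 + 2*T**2/3)
F - 116*z(5) = -99 - 116*(-2 + (2/3)*5**2) = -99 - 116*(-2 + (2/3)*25) = -99 - 116*(-2 + 50/3) = -99 - 116*44/3 = -99 - 5104/3 = -5401/3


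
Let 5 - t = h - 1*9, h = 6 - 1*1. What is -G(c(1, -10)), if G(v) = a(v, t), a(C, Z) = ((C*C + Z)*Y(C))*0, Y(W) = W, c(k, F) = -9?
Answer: 0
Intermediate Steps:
h = 5 (h = 6 - 1 = 5)
t = 9 (t = 5 - (5 - 1*9) = 5 - (5 - 9) = 5 - 1*(-4) = 5 + 4 = 9)
a(C, Z) = 0 (a(C, Z) = ((C*C + Z)*C)*0 = ((C² + Z)*C)*0 = ((Z + C²)*C)*0 = (C*(Z + C²))*0 = 0)
G(v) = 0
-G(c(1, -10)) = -1*0 = 0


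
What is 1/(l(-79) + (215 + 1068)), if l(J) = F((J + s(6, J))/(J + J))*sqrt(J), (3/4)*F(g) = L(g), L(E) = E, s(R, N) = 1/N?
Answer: 5693121333/7304430520495 - 2958708*I*sqrt(79)/7304430520495 ≈ 0.00077941 - 3.6002e-6*I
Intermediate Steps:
F(g) = 4*g/3
l(J) = 2*(J + 1/J)/(3*sqrt(J)) (l(J) = (4*((J + 1/J)/(J + J))/3)*sqrt(J) = (4*((J + 1/J)/((2*J)))/3)*sqrt(J) = (4*((J + 1/J)*(1/(2*J)))/3)*sqrt(J) = (4*((J + 1/J)/(2*J))/3)*sqrt(J) = (2*(J + 1/J)/(3*J))*sqrt(J) = 2*(J + 1/J)/(3*sqrt(J)))
1/(l(-79) + (215 + 1068)) = 1/(2*(1 + (-79)**2)/(3*(-79)**(3/2)) + (215 + 1068)) = 1/(2*(I*sqrt(79)/6241)*(1 + 6241)/3 + 1283) = 1/((2/3)*(I*sqrt(79)/6241)*6242 + 1283) = 1/(12484*I*sqrt(79)/18723 + 1283) = 1/(1283 + 12484*I*sqrt(79)/18723)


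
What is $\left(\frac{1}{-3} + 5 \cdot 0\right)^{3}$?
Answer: $- \frac{1}{27} \approx -0.037037$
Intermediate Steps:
$\left(\frac{1}{-3} + 5 \cdot 0\right)^{3} = \left(- \frac{1}{3} + 0\right)^{3} = \left(- \frac{1}{3}\right)^{3} = - \frac{1}{27}$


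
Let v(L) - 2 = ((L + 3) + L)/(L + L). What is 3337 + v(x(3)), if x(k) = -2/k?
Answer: 13351/4 ≈ 3337.8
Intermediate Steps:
v(L) = 2 + (3 + 2*L)/(2*L) (v(L) = 2 + ((L + 3) + L)/(L + L) = 2 + ((3 + L) + L)/((2*L)) = 2 + (3 + 2*L)*(1/(2*L)) = 2 + (3 + 2*L)/(2*L))
3337 + v(x(3)) = 3337 + (3 + 3/(2*((-2/3)))) = 3337 + (3 + 3/(2*((-2*1/3)))) = 3337 + (3 + 3/(2*(-2/3))) = 3337 + (3 + (3/2)*(-3/2)) = 3337 + (3 - 9/4) = 3337 + 3/4 = 13351/4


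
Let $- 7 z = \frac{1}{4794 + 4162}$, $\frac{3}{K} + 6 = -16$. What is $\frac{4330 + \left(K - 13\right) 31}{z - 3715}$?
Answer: $- \frac{2705191146}{2561908591} \approx -1.0559$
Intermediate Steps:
$K = - \frac{3}{22}$ ($K = \frac{3}{-6 - 16} = \frac{3}{-22} = 3 \left(- \frac{1}{22}\right) = - \frac{3}{22} \approx -0.13636$)
$z = - \frac{1}{62692}$ ($z = - \frac{1}{7 \left(4794 + 4162\right)} = - \frac{1}{7 \cdot 8956} = \left(- \frac{1}{7}\right) \frac{1}{8956} = - \frac{1}{62692} \approx -1.5951 \cdot 10^{-5}$)
$\frac{4330 + \left(K - 13\right) 31}{z - 3715} = \frac{4330 + \left(- \frac{3}{22} - 13\right) 31}{- \frac{1}{62692} - 3715} = \frac{4330 - \frac{8959}{22}}{- \frac{232900781}{62692}} = \left(4330 - \frac{8959}{22}\right) \left(- \frac{62692}{232900781}\right) = \frac{86301}{22} \left(- \frac{62692}{232900781}\right) = - \frac{2705191146}{2561908591}$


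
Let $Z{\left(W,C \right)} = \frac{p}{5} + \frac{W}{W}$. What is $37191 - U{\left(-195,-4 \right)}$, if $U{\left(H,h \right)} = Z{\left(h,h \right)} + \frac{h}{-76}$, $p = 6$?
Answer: $\frac{3532931}{95} \approx 37189.0$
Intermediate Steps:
$Z{\left(W,C \right)} = \frac{11}{5}$ ($Z{\left(W,C \right)} = \frac{6}{5} + \frac{W}{W} = 6 \cdot \frac{1}{5} + 1 = \frac{6}{5} + 1 = \frac{11}{5}$)
$U{\left(H,h \right)} = \frac{11}{5} - \frac{h}{76}$ ($U{\left(H,h \right)} = \frac{11}{5} + \frac{h}{-76} = \frac{11}{5} + h \left(- \frac{1}{76}\right) = \frac{11}{5} - \frac{h}{76}$)
$37191 - U{\left(-195,-4 \right)} = 37191 - \left(\frac{11}{5} - - \frac{1}{19}\right) = 37191 - \left(\frac{11}{5} + \frac{1}{19}\right) = 37191 - \frac{214}{95} = \frac{3532931}{95}$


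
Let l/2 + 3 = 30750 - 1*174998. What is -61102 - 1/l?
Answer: -17628049203/288502 ≈ -61102.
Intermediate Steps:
l = -288502 (l = -6 + 2*(30750 - 1*174998) = -6 + 2*(30750 - 174998) = -6 + 2*(-144248) = -6 - 288496 = -288502)
-61102 - 1/l = -61102 - 1/(-288502) = -61102 - 1*(-1/288502) = -61102 + 1/288502 = -17628049203/288502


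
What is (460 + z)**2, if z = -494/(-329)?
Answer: 23053563556/108241 ≈ 2.1298e+5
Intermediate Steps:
z = 494/329 (z = -494*(-1/329) = 494/329 ≈ 1.5015)
(460 + z)**2 = (460 + 494/329)**2 = (151834/329)**2 = 23053563556/108241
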